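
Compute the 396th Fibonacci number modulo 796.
0

Matrix identity: Q^n = [[F_(n+1), F_n], [F_n, F_(n-1)]] with Q = [[1,1],[1,0]].
n = 396 = 110001100₂. Square-and-multiply, entries mod 796:
Q^1 = [[1,1],[1,0]]
Q^3 = (Q^1)²·Q = [[3,2],[2,1]]
Q^6 = (Q^3)² = [[13,8],[8,5]]
Q^12 = (Q^6)² = [[233,144],[144,89]]
Q^24 = (Q^12)² = [[201,200],[200,1]]
Q^49 = (Q^24)²·Q = [[605,5],[5,600]]
Q^99 = (Q^49)²·Q = [[343,686],[686,453]]
Q^198 = (Q^99)² = [[1,0],[0,1]]
Q^396 = (Q^198)² = [[1,0],[0,1]]
F_396 mod 796 = Q^396[0][1] = 0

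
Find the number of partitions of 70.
4087968

p(n) counts ways to write n as a sum of positive integers (order ignored).
Euler's pentagonal recurrence: p(k) = p(k-1) + p(k-2) - p(k-5) - p(k-7) + p(k-12) + p(k-15) - ... (offsets j(3j∓1)/2, signs ++--, p(0)=1, p(<0)=0).
DP table for k = 0..69: p(0)=1, p(1)=1, p(2)=2, p(3)=3, p(4)=5, p(5)=7, p(6)=11, p(7)=15, p(8)=22, p(9)=30, p(10)=42, p(11)=56, p(12)=77, p(13)=101, p(14)=135, p(15)=176, p(16)=231, p(17)=297, p(18)=385, p(19)=490, p(20)=627, p(21)=792, p(22)=1002, p(23)=1255, p(24)=1575, p(25)=1958, p(26)=2436, p(27)=3010, p(28)=3718, p(29)=4565, p(30)=5604, p(31)=6842, p(32)=8349, p(33)=10143, p(34)=12310, p(35)=14883, p(36)=17977, p(37)=21637, p(38)=26015, p(39)=31185, p(40)=37338, p(41)=44583, p(42)=53174, p(43)=63261, p(44)=75175, p(45)=89134, p(46)=105558, p(47)=124754, p(48)=147273, p(49)=173525, p(50)=204226, p(51)=239943, p(52)=281589, p(53)=329931, p(54)=386155, p(55)=451276, p(56)=526823, p(57)=614154, p(58)=715220, p(59)=831820, p(60)=966467, p(61)=1121505, p(62)=1300156, p(63)=1505499, p(64)=1741630, p(65)=2012558, p(66)=2323520, p(67)=2679689, p(68)=3087735, p(69)=3554345.
Final step: p(70) = p(69) + p(68) - p(65) - p(63) + p(58) + p(55) - p(48) - p(44) + p(35) + p(30) - p(19) - p(13) + p(0)
= 3554345 + 3087735 - 2012558 - 1505499 + 715220 + 451276 - 147273 - 75175 + 14883 + 5604 - 490 - 101 + 1
= 4087968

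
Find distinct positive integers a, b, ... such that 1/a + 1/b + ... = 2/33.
1/17 + 1/561

Greedy algorithm:
2/33: ceiling(33/2) = 17, use 1/17
1/561: ceiling(561/1) = 561, use 1/561
Result: 2/33 = 1/17 + 1/561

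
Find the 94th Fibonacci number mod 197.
70

Matrix identity: Q^n = [[F_(n+1), F_n], [F_n, F_(n-1)]] with Q = [[1,1],[1,0]].
n = 94 = 1011110₂. Square-and-multiply, entries mod 197:
Q^1 = [[1,1],[1,0]]
Q^2 = (Q^1)² = [[2,1],[1,1]]
Q^5 = (Q^2)²·Q = [[8,5],[5,3]]
Q^11 = (Q^5)²·Q = [[144,89],[89,55]]
Q^23 = (Q^11)²·Q = [[73,92],[92,178]]
Q^47 = (Q^23)²·Q = [[46,3],[3,43]]
Q^94 = (Q^47)² = [[155,70],[70,85]]
F_94 mod 197 = Q^94[0][1] = 70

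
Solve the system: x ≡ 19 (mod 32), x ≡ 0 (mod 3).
51

Using Chinese Remainder Theorem:
M = 32 × 3 = 96
M1 = 3, M2 = 32
y1 = 3^(-1) mod 32 = 11
y2 = 32^(-1) mod 3 = 2
x = (19×3×11 + 0×32×2) mod 96 = 51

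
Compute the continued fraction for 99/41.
[2; 2, 2, 2, 3]

Euclidean algorithm steps:
99 = 2 × 41 + 17
41 = 2 × 17 + 7
17 = 2 × 7 + 3
7 = 2 × 3 + 1
3 = 3 × 1 + 0
Continued fraction: [2; 2, 2, 2, 3]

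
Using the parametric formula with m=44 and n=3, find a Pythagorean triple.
(1927, 264, 1945)

Euclid's formula: a = m² - n², b = 2mn, c = m² + n²
m = 44, n = 3
a = 44² - 3² = 1936 - 9 = 1927
b = 2 × 44 × 3 = 264
c = 44² + 3² = 1936 + 9 = 1945
Verification: 1927² + 264² = 3713329 + 69696 = 3783025 = 1945² ✓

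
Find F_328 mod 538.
279

Matrix identity: Q^n = [[F_(n+1), F_n], [F_n, F_(n-1)]] with Q = [[1,1],[1,0]].
n = 328 = 101001000₂. Square-and-multiply, entries mod 538:
Q^1 = [[1,1],[1,0]]
Q^2 = (Q^1)² = [[2,1],[1,1]]
Q^5 = (Q^2)²·Q = [[8,5],[5,3]]
Q^10 = (Q^5)² = [[89,55],[55,34]]
Q^20 = (Q^10)² = [[186,309],[309,415]]
Q^41 = (Q^20)²·Q = [[518,419],[419,99]]
Q^82 = (Q^41)² = [[35,283],[283,290]]
Q^164 = (Q^82)² = [[76,515],[515,99]]
Q^328 = (Q^164)² = [[387,279],[279,108]]
F_328 mod 538 = Q^328[0][1] = 279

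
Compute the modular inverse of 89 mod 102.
47

gcd(89, 102) = 1, so the inverse exists.
Extended Euclidean algorithm on (102, 89):
102 = 1 × 89 + 13  ⟹  13 = (1)·102 + (-1)·89
89 = 6 × 13 + 11  ⟹  11 = (-6)·102 + (7)·89
13 = 1 × 11 + 2  ⟹  2 = (7)·102 + (-8)·89
11 = 5 × 2 + 1  ⟹  1 = (-41)·102 + (47)·89
So (47)·89 ≡ 1 (mod 102), i.e. 89^(-1) ≡ 47 (mod 102).
Check: 89 × 47 = 4183 ≡ 1 (mod 102)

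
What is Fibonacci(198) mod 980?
764

Matrix identity: Q^n = [[F_(n+1), F_n], [F_n, F_(n-1)]] with Q = [[1,1],[1,0]].
n = 198 = 11000110₂. Square-and-multiply, entries mod 980:
Q^1 = [[1,1],[1,0]]
Q^3 = (Q^1)²·Q = [[3,2],[2,1]]
Q^6 = (Q^3)² = [[13,8],[8,5]]
Q^12 = (Q^6)² = [[233,144],[144,89]]
Q^24 = (Q^12)² = [[545,308],[308,237]]
Q^49 = (Q^24)²·Q = [[645,869],[869,756]]
Q^99 = (Q^49)²·Q = [[395,86],[86,309]]
Q^198 = (Q^99)² = [[741,764],[764,957]]
F_198 mod 980 = Q^198[0][1] = 764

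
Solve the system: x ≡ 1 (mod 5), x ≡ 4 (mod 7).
11

Using Chinese Remainder Theorem:
M = 5 × 7 = 35
M1 = 7, M2 = 5
y1 = 7^(-1) mod 5 = 3
y2 = 5^(-1) mod 7 = 3
x = (1×7×3 + 4×5×3) mod 35 = 11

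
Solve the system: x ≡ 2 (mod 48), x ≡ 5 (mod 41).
866

Using Chinese Remainder Theorem:
M = 48 × 41 = 1968
M1 = 41, M2 = 48
y1 = 41^(-1) mod 48 = 41
y2 = 48^(-1) mod 41 = 6
x = (2×41×41 + 5×48×6) mod 1968 = 866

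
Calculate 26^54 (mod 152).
96

Repeated squaring. Binary of 54 = 110110.
26^1 ≡ 26 (mod 152); 26^2 ≡ 68 (mod 152); 26^4 ≡ 64 (mod 152); 26^8 ≡ 144 (mod 152); 26^16 ≡ 64 (mod 152); 26^32 ≡ 144 (mod 152)
26^54 = 26^2 × 26^4 × 26^16 × 26^32 ≡ 96 (mod 152)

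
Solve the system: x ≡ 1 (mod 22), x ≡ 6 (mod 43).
221

Using Chinese Remainder Theorem:
M = 22 × 43 = 946
M1 = 43, M2 = 22
y1 = 43^(-1) mod 22 = 21
y2 = 22^(-1) mod 43 = 2
x = (1×43×21 + 6×22×2) mod 946 = 221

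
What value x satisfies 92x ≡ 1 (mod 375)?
53

gcd(92, 375) = 1, so the inverse exists.
Extended Euclidean algorithm on (375, 92):
375 = 4 × 92 + 7  ⟹  7 = (1)·375 + (-4)·92
92 = 13 × 7 + 1  ⟹  1 = (-13)·375 + (53)·92
So (53)·92 ≡ 1 (mod 375), i.e. 92^(-1) ≡ 53 (mod 375).
Check: 92 × 53 = 4876 ≡ 1 (mod 375)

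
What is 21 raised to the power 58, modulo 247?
168

Repeated squaring. Binary of 58 = 111010.
21^1 ≡ 21 (mod 247); 21^2 ≡ 194 (mod 247); 21^4 ≡ 92 (mod 247); 21^8 ≡ 66 (mod 247); 21^16 ≡ 157 (mod 247); 21^32 ≡ 196 (mod 247)
21^58 = 21^2 × 21^8 × 21^16 × 21^32 ≡ 168 (mod 247)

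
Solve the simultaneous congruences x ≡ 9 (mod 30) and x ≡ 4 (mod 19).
99

Using Chinese Remainder Theorem:
M = 30 × 19 = 570
M1 = 19, M2 = 30
y1 = 19^(-1) mod 30 = 19
y2 = 30^(-1) mod 19 = 7
x = (9×19×19 + 4×30×7) mod 570 = 99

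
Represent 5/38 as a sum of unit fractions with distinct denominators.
1/8 + 1/152

Greedy algorithm:
5/38: ceiling(38/5) = 8, use 1/8
1/152: ceiling(152/1) = 152, use 1/152
Result: 5/38 = 1/8 + 1/152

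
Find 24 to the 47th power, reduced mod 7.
5

Repeated squaring. Binary of 47 = 101111.
24^1 ≡ 3 (mod 7); 24^2 ≡ 2 (mod 7); 24^4 ≡ 4 (mod 7); 24^8 ≡ 2 (mod 7); 24^16 ≡ 4 (mod 7); 24^32 ≡ 2 (mod 7)
24^47 = 24^1 × 24^2 × 24^4 × 24^8 × 24^32 ≡ 5 (mod 7)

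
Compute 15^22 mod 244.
205

Repeated squaring. Binary of 22 = 10110.
15^1 ≡ 15 (mod 244); 15^2 ≡ 225 (mod 244); 15^4 ≡ 117 (mod 244); 15^8 ≡ 25 (mod 244); 15^16 ≡ 137 (mod 244)
15^22 = 15^2 × 15^4 × 15^16 ≡ 205 (mod 244)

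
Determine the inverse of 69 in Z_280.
69

gcd(69, 280) = 1, so the inverse exists.
Extended Euclidean algorithm on (280, 69):
280 = 4 × 69 + 4  ⟹  4 = (1)·280 + (-4)·69
69 = 17 × 4 + 1  ⟹  1 = (-17)·280 + (69)·69
So (69)·69 ≡ 1 (mod 280), i.e. 69^(-1) ≡ 69 (mod 280).
Check: 69 × 69 = 4761 ≡ 1 (mod 280)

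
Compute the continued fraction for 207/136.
[1; 1, 1, 10, 1, 5]

Euclidean algorithm steps:
207 = 1 × 136 + 71
136 = 1 × 71 + 65
71 = 1 × 65 + 6
65 = 10 × 6 + 5
6 = 1 × 5 + 1
5 = 5 × 1 + 0
Continued fraction: [1; 1, 1, 10, 1, 5]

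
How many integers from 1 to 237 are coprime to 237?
156

237 = 3 × 79
φ(n) = n × ∏(1 - 1/p) for each prime p dividing n
φ(237) = 237 × (1 - 1/3) × (1 - 1/79) = 156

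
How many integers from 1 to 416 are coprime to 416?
192

416 = 2^5 × 13
φ(n) = n × ∏(1 - 1/p) for each prime p dividing n
φ(416) = 416 × (1 - 1/2) × (1 - 1/13) = 192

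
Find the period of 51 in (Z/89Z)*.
88

89 is prime, so ord(51) divides φ(89) = 88.
Divisors of 88: 1, 2, 4, 8, 11, 22, 44, 88.
Repeated squaring: 51^1 ≡ 51, 51^2 ≡ 20, 51^4 ≡ 44, 51^8 ≡ 67, 51^16 ≡ 39, 51^32 ≡ 8, 51^64 ≡ 64 (mod 89).
Test 51^d mod 89 for each divisor d in increasing order:
51^1 ≡ 51
51^2 ≡ 20
51^4 ≡ 44
51^8 ≡ 67
51^11 = 51^8·51^2·51^1 ≡ 77
51^22 = 51^16·51^4·51^2 ≡ 55
51^44 = 51^32·51^8·51^4 ≡ 88
51^88 = 51^64·51^16·51^8 ≡ 1  ← first divisor giving 1
The order is 88.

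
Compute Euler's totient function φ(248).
120

248 = 2^3 × 31
φ(n) = n × ∏(1 - 1/p) for each prime p dividing n
φ(248) = 248 × (1 - 1/2) × (1 - 1/31) = 120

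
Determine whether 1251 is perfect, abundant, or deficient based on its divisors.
deficient

Proper divisors of 1251: sum = 1 + 3 + 9 + 139 + 417 = 569
Since 569 < 1251, 1251 is deficient.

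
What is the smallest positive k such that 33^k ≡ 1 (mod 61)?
20

61 is prime, so ord(33) divides φ(61) = 60.
Divisors of 60: 1, 2, 3, 4, 5, 6, 10, 12, 15, 20, 30, 60.
Repeated squaring: 33^1 ≡ 33, 33^2 ≡ 52, 33^4 ≡ 20, 33^8 ≡ 34, 33^16 ≡ 58, 33^32 ≡ 9 (mod 61).
Test 33^d mod 61 for each divisor d in increasing order:
33^1 ≡ 33
33^2 ≡ 52
33^3 = 33^2·33^1 ≡ 8
33^4 ≡ 20
33^5 = 33^4·33^1 ≡ 50
33^6 = 33^4·33^2 ≡ 3
33^10 = 33^8·33^2 ≡ 60
33^12 = 33^8·33^4 ≡ 9
33^15 = 33^8·33^4·33^2·33^1 ≡ 11
33^20 = 33^16·33^4 ≡ 1  ← first divisor giving 1
The order is 20.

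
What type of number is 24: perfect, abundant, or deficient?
abundant

Proper divisors of 24: sum = 1 + 2 + 3 + 4 + 6 + 8 + 12 = 36
Since 36 > 24, 24 is abundant.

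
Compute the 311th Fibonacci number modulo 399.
328

Matrix identity: Q^n = [[F_(n+1), F_n], [F_n, F_(n-1)]] with Q = [[1,1],[1,0]].
n = 311 = 100110111₂. Square-and-multiply, entries mod 399:
Q^1 = [[1,1],[1,0]]
Q^2 = (Q^1)² = [[2,1],[1,1]]
Q^4 = (Q^2)² = [[5,3],[3,2]]
Q^9 = (Q^4)²·Q = [[55,34],[34,21]]
Q^19 = (Q^9)²·Q = [[381,191],[191,190]]
Q^38 = (Q^19)² = [[97,134],[134,362]]
Q^77 = (Q^38)²·Q = [[293,233],[233,60]]
Q^155 = (Q^77)²·Q = [[144,89],[89,55]]
Q^311 = (Q^155)²·Q = [[84,328],[328,155]]
F_311 mod 399 = Q^311[0][1] = 328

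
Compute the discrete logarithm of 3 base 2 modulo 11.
8

Baby-step giant-step with step n = ⌈√11⌉ = 4.
Baby steps 2^j mod 11 (j:value) for j=0..3: 0:1, 1:2, 2:4, 3:8.
Giant-step multiplier: 2^(-4) ≡ 2^(10-4) = 2^6 ≡ 9 (mod 11).
Giant steps γ_i = 3·9^i mod 11: γ_0=3, γ_1=5, γ_2=1 (in table at j=0).
x = i·n + j = 2·4 + 0 = 8.
Check: 2^8 ≡ 3 (mod 11).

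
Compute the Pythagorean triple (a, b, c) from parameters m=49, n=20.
(2001, 1960, 2801)

Euclid's formula: a = m² - n², b = 2mn, c = m² + n²
m = 49, n = 20
a = 49² - 20² = 2401 - 400 = 2001
b = 2 × 49 × 20 = 1960
c = 49² + 20² = 2401 + 400 = 2801
Verification: 2001² + 1960² = 4004001 + 3841600 = 7845601 = 2801² ✓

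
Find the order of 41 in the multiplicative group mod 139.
69

139 is prime, so ord(41) divides φ(139) = 138.
Divisors of 138: 1, 2, 3, 6, 23, 46, 69, 138.
Repeated squaring: 41^1 ≡ 41, 41^2 ≡ 13, 41^4 ≡ 30, 41^8 ≡ 66, 41^16 ≡ 47, 41^32 ≡ 124, 41^64 ≡ 86, 41^128 ≡ 29 (mod 139).
Test 41^d mod 139 for each divisor d in increasing order:
41^1 ≡ 41
41^2 ≡ 13
41^3 = 41^2·41^1 ≡ 116
41^6 = 41^4·41^2 ≡ 112
41^23 = 41^16·41^4·41^2·41^1 ≡ 96
41^46 = 41^32·41^8·41^4·41^2 ≡ 42
41^69 = 41^64·41^4·41^1 ≡ 1  ← first divisor giving 1
The order is 69.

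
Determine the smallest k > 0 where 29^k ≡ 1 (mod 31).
10

31 is prime, so ord(29) divides φ(31) = 30.
Divisors of 30: 1, 2, 3, 5, 6, 10, 15, 30.
Repeated squaring: 29^1 ≡ 29, 29^2 ≡ 4, 29^4 ≡ 16, 29^8 ≡ 8, 29^16 ≡ 2 (mod 31).
Test 29^d mod 31 for each divisor d in increasing order:
29^1 ≡ 29
29^2 ≡ 4
29^3 = 29^2·29^1 ≡ 23
29^5 = 29^4·29^1 ≡ 30
29^6 = 29^4·29^2 ≡ 2
29^10 = 29^8·29^2 ≡ 1  ← first divisor giving 1
The order is 10.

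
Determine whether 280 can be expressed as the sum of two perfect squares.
Not possible

Factorization: 280 = 2^3 × 5 × 7
By Fermat: n is sum of two squares iff every prime p ≡ 3 (mod 4) appears to even power.
Prime(s) ≡ 3 (mod 4) with odd exponent: [(7, 1)]
Therefore 280 cannot be expressed as a² + b².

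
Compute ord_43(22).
14

43 is prime, so ord(22) divides φ(43) = 42.
Divisors of 42: 1, 2, 3, 6, 7, 14, 21, 42.
Repeated squaring: 22^1 ≡ 22, 22^2 ≡ 11, 22^4 ≡ 35, 22^8 ≡ 21, 22^16 ≡ 11, 22^32 ≡ 35 (mod 43).
Test 22^d mod 43 for each divisor d in increasing order:
22^1 ≡ 22
22^2 ≡ 11
22^3 = 22^2·22^1 ≡ 27
22^6 = 22^4·22^2 ≡ 41
22^7 = 22^4·22^2·22^1 ≡ 42
22^14 = 22^8·22^4·22^2 ≡ 1  ← first divisor giving 1
The order is 14.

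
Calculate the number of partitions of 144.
22540654445

p(n) counts ways to write n as a sum of positive integers (order ignored).
Euler's pentagonal recurrence: p(k) = p(k-1) + p(k-2) - p(k-5) - p(k-7) + p(k-12) + p(k-15) - ... (offsets j(3j∓1)/2, signs ++--, p(0)=1, p(<0)=0).
DP table for k = 0..143: p(0)=1, p(1)=1, p(2)=2, p(3)=3, p(4)=5, p(5)=7, p(6)=11, p(7)=15, p(8)=22, p(9)=30, p(10)=42, p(11)=56, p(12)=77, p(13)=101, p(14)=135, p(15)=176, p(16)=231, p(17)=297, p(18)=385, p(19)=490, p(20)=627, p(21)=792, p(22)=1002, p(23)=1255, p(24)=1575, p(25)=1958, p(26)=2436, p(27)=3010, p(28)=3718, p(29)=4565, p(30)=5604, p(31)=6842, p(32)=8349, p(33)=10143, p(34)=12310, p(35)=14883, p(36)=17977, p(37)=21637, p(38)=26015, p(39)=31185, p(40)=37338, p(41)=44583, p(42)=53174, p(43)=63261, p(44)=75175, p(45)=89134, p(46)=105558, p(47)=124754, p(48)=147273, p(49)=173525, p(50)=204226, p(51)=239943, p(52)=281589, p(53)=329931, p(54)=386155, p(55)=451276, p(56)=526823, p(57)=614154, p(58)=715220, p(59)=831820, p(60)=966467, p(61)=1121505, p(62)=1300156, p(63)=1505499, p(64)=1741630, p(65)=2012558, p(66)=2323520, p(67)=2679689, p(68)=3087735, p(69)=3554345, p(70)=4087968, p(71)=4697205, p(72)=5392783, p(73)=6185689, p(74)=7089500, p(75)=8118264, p(76)=9289091, p(77)=10619863, p(78)=12132164, p(79)=13848650, p(80)=15796476, p(81)=18004327, p(82)=20506255, p(83)=23338469, p(84)=26543660, p(85)=30167357, p(86)=34262962, p(87)=38887673, p(88)=44108109, p(89)=49995925, p(90)=56634173, p(91)=64112359, p(92)=72533807, p(93)=82010177, p(94)=92669720, p(95)=104651419, p(96)=118114304, p(97)=133230930, p(98)=150198136, p(99)=169229875, p(100)=190569292, p(101)=214481126, p(102)=241265379, p(103)=271248950, p(104)=304801365, p(105)=342325709, p(106)=384276336, p(107)=431149389, p(108)=483502844, p(109)=541946240, p(110)=607163746, p(111)=679903203, p(112)=761002156, p(113)=851376628, p(114)=952050665, p(115)=1064144451, p(116)=1188908248, p(117)=1327710076, p(118)=1482074143, p(119)=1653668665, p(120)=1844349560, p(121)=2056148051, p(122)=2291320912, p(123)=2552338241, p(124)=2841940500, p(125)=3163127352, p(126)=3519222692, p(127)=3913864295, p(128)=4351078600, p(129)=4835271870, p(130)=5371315400, p(131)=5964539504, p(132)=6620830889, p(133)=7346629512, p(134)=8149040695, p(135)=9035836076, p(136)=10015581680, p(137)=11097645016, p(138)=12292341831, p(139)=13610949895, p(140)=15065878135, p(141)=16670689208, p(142)=18440293320, p(143)=20390982757.
Final step: p(144) = p(143) + p(142) - p(139) - p(137) + p(132) + p(129) - p(122) - p(118) + p(109) + p(104) - p(93) - p(87) + p(74) + p(67) - p(52) - p(44) + p(27) + p(18)
= 20390982757 + 18440293320 - 13610949895 - 11097645016 + 6620830889 + 4835271870 - 2291320912 - 1482074143 + 541946240 + 304801365 - 82010177 - 38887673 + 7089500 + 2679689 - 281589 - 75175 + 3010 + 385
= 22540654445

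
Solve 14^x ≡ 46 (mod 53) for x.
20

Baby-step giant-step with step n = ⌈√53⌉ = 8.
Baby steps 14^j mod 53 (j:value) for j=0..7: 0:1, 1:14, 2:37, 3:41, 4:44, 5:33, 6:38, 7:2.
Giant-step multiplier: 14^(-8) ≡ 14^(52-8) = 14^44 ≡ 36 (mod 53).
Giant steps γ_i = 46·36^i mod 53: γ_0=46, γ_1=13, γ_2=44 (in table at j=4).
x = i·n + j = 2·8 + 4 = 20.
Check: 14^20 ≡ 46 (mod 53).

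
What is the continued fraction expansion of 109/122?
[0; 1, 8, 2, 1, 1, 2]

Euclidean algorithm steps:
109 = 0 × 122 + 109
122 = 1 × 109 + 13
109 = 8 × 13 + 5
13 = 2 × 5 + 3
5 = 1 × 3 + 2
3 = 1 × 2 + 1
2 = 2 × 1 + 0
Continued fraction: [0; 1, 8, 2, 1, 1, 2]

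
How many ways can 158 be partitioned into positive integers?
88751778802

p(n) counts ways to write n as a sum of positive integers (order ignored).
Euler's pentagonal recurrence: p(k) = p(k-1) + p(k-2) - p(k-5) - p(k-7) + p(k-12) + p(k-15) - ... (offsets j(3j∓1)/2, signs ++--, p(0)=1, p(<0)=0).
DP table for k = 0..157: p(0)=1, p(1)=1, p(2)=2, p(3)=3, p(4)=5, p(5)=7, p(6)=11, p(7)=15, p(8)=22, p(9)=30, p(10)=42, p(11)=56, p(12)=77, p(13)=101, p(14)=135, p(15)=176, p(16)=231, p(17)=297, p(18)=385, p(19)=490, p(20)=627, p(21)=792, p(22)=1002, p(23)=1255, p(24)=1575, p(25)=1958, p(26)=2436, p(27)=3010, p(28)=3718, p(29)=4565, p(30)=5604, p(31)=6842, p(32)=8349, p(33)=10143, p(34)=12310, p(35)=14883, p(36)=17977, p(37)=21637, p(38)=26015, p(39)=31185, p(40)=37338, p(41)=44583, p(42)=53174, p(43)=63261, p(44)=75175, p(45)=89134, p(46)=105558, p(47)=124754, p(48)=147273, p(49)=173525, p(50)=204226, p(51)=239943, p(52)=281589, p(53)=329931, p(54)=386155, p(55)=451276, p(56)=526823, p(57)=614154, p(58)=715220, p(59)=831820, p(60)=966467, p(61)=1121505, p(62)=1300156, p(63)=1505499, p(64)=1741630, p(65)=2012558, p(66)=2323520, p(67)=2679689, p(68)=3087735, p(69)=3554345, p(70)=4087968, p(71)=4697205, p(72)=5392783, p(73)=6185689, p(74)=7089500, p(75)=8118264, p(76)=9289091, p(77)=10619863, p(78)=12132164, p(79)=13848650, p(80)=15796476, p(81)=18004327, p(82)=20506255, p(83)=23338469, p(84)=26543660, p(85)=30167357, p(86)=34262962, p(87)=38887673, p(88)=44108109, p(89)=49995925, p(90)=56634173, p(91)=64112359, p(92)=72533807, p(93)=82010177, p(94)=92669720, p(95)=104651419, p(96)=118114304, p(97)=133230930, p(98)=150198136, p(99)=169229875, p(100)=190569292, p(101)=214481126, p(102)=241265379, p(103)=271248950, p(104)=304801365, p(105)=342325709, p(106)=384276336, p(107)=431149389, p(108)=483502844, p(109)=541946240, p(110)=607163746, p(111)=679903203, p(112)=761002156, p(113)=851376628, p(114)=952050665, p(115)=1064144451, p(116)=1188908248, p(117)=1327710076, p(118)=1482074143, p(119)=1653668665, p(120)=1844349560, p(121)=2056148051, p(122)=2291320912, p(123)=2552338241, p(124)=2841940500, p(125)=3163127352, p(126)=3519222692, p(127)=3913864295, p(128)=4351078600, p(129)=4835271870, p(130)=5371315400, p(131)=5964539504, p(132)=6620830889, p(133)=7346629512, p(134)=8149040695, p(135)=9035836076, p(136)=10015581680, p(137)=11097645016, p(138)=12292341831, p(139)=13610949895, p(140)=15065878135, p(141)=16670689208, p(142)=18440293320, p(143)=20390982757, p(144)=22540654445, p(145)=24908858009, p(146)=27517052599, p(147)=30388671978, p(148)=33549419497, p(149)=37027355200, p(150)=40853235313, p(151)=45060624582, p(152)=49686288421, p(153)=54770336324, p(154)=60356673280, p(155)=66493182097, p(156)=73232243759, p(157)=80630964769.
Final step: p(158) = p(157) + p(156) - p(153) - p(151) + p(146) + p(143) - p(136) - p(132) + p(123) + p(118) - p(107) - p(101) + p(88) + p(81) - p(66) - p(58) + p(41) + p(32) - p(13) - p(3)
= 80630964769 + 73232243759 - 54770336324 - 45060624582 + 27517052599 + 20390982757 - 10015581680 - 6620830889 + 2552338241 + 1482074143 - 431149389 - 214481126 + 44108109 + 18004327 - 2323520 - 715220 + 44583 + 8349 - 101 - 3
= 88751778802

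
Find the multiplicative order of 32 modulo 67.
66

67 is prime, so ord(32) divides φ(67) = 66.
Divisors of 66: 1, 2, 3, 6, 11, 22, 33, 66.
Repeated squaring: 32^1 ≡ 32, 32^2 ≡ 19, 32^4 ≡ 26, 32^8 ≡ 6, 32^16 ≡ 36, 32^32 ≡ 23, 32^64 ≡ 60 (mod 67).
Test 32^d mod 67 for each divisor d in increasing order:
32^1 ≡ 32
32^2 ≡ 19
32^3 = 32^2·32^1 ≡ 5
32^6 = 32^4·32^2 ≡ 25
32^11 = 32^8·32^2·32^1 ≡ 30
32^22 = 32^16·32^4·32^2 ≡ 29
32^33 = 32^32·32^1 ≡ 66
32^66 = 32^64·32^2 ≡ 1  ← first divisor giving 1
The order is 66.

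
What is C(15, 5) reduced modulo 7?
0

Using Lucas' theorem:
Write n=15 and k=5 in base 7:
n in base 7: [2, 1]
k in base 7: [0, 5]
C(15,5) mod 7 = ∏ C(n_i, k_i) mod 7
Digit binomials (mod 7): C(2,0) = 1; C(1,5) = 0 (k_i > n_i)
Product: 1 × 0 = 0 ≡ 0 (mod 7)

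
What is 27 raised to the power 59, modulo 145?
108

Repeated squaring. Binary of 59 = 111011.
27^1 ≡ 27 (mod 145); 27^2 ≡ 4 (mod 145); 27^4 ≡ 16 (mod 145); 27^8 ≡ 111 (mod 145); 27^16 ≡ 141 (mod 145); 27^32 ≡ 16 (mod 145)
27^59 = 27^1 × 27^2 × 27^8 × 27^16 × 27^32 ≡ 108 (mod 145)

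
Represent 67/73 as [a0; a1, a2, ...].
[0; 1, 11, 6]

Euclidean algorithm steps:
67 = 0 × 73 + 67
73 = 1 × 67 + 6
67 = 11 × 6 + 1
6 = 6 × 1 + 0
Continued fraction: [0; 1, 11, 6]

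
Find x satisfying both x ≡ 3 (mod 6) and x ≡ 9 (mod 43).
9

Using Chinese Remainder Theorem:
M = 6 × 43 = 258
M1 = 43, M2 = 6
y1 = 43^(-1) mod 6 = 1
y2 = 6^(-1) mod 43 = 36
x = (3×43×1 + 9×6×36) mod 258 = 9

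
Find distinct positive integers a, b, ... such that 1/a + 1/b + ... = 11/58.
1/6 + 1/44 + 1/3828

Greedy algorithm:
11/58: ceiling(58/11) = 6, use 1/6
2/87: ceiling(87/2) = 44, use 1/44
1/3828: ceiling(3828/1) = 3828, use 1/3828
Result: 11/58 = 1/6 + 1/44 + 1/3828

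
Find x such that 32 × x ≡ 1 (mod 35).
23

gcd(32, 35) = 1, so the inverse exists.
Extended Euclidean algorithm on (35, 32):
35 = 1 × 32 + 3  ⟹  3 = (1)·35 + (-1)·32
32 = 10 × 3 + 2  ⟹  2 = (-10)·35 + (11)·32
3 = 1 × 2 + 1  ⟹  1 = (11)·35 + (-12)·32
So (-12)·32 ≡ 1 (mod 35), i.e. 32^(-1) ≡ -12 ≡ 23 (mod 35).
Check: 32 × 23 = 736 ≡ 1 (mod 35)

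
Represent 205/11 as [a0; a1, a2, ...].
[18; 1, 1, 1, 3]

Euclidean algorithm steps:
205 = 18 × 11 + 7
11 = 1 × 7 + 4
7 = 1 × 4 + 3
4 = 1 × 3 + 1
3 = 3 × 1 + 0
Continued fraction: [18; 1, 1, 1, 3]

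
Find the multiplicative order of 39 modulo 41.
20

41 is prime, so ord(39) divides φ(41) = 40.
Divisors of 40: 1, 2, 4, 5, 8, 10, 20, 40.
Repeated squaring: 39^1 ≡ 39, 39^2 ≡ 4, 39^4 ≡ 16, 39^8 ≡ 10, 39^16 ≡ 18, 39^32 ≡ 37 (mod 41).
Test 39^d mod 41 for each divisor d in increasing order:
39^1 ≡ 39
39^2 ≡ 4
39^4 ≡ 16
39^5 = 39^4·39^1 ≡ 9
39^8 ≡ 10
39^10 = 39^8·39^2 ≡ 40
39^20 = 39^16·39^4 ≡ 1  ← first divisor giving 1
The order is 20.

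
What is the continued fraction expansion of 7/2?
[3; 2]

Euclidean algorithm steps:
7 = 3 × 2 + 1
2 = 2 × 1 + 0
Continued fraction: [3; 2]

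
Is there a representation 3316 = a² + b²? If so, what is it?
20² + 54² (a=20, b=54)

Factorization: 3316 = 2^2 × 829
By Fermat: n is sum of two squares iff every prime p ≡ 3 (mod 4) appears to even power.
All primes ≡ 3 (mod 4) appear to even power.
Search a = 0, 1, 2, … for 3316 - a² a perfect square: first hit at a = 20: 3316 - 400 = 2916 = 54².
3316 = 20² + 54² = 400 + 2916 ✓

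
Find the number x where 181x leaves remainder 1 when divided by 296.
157

gcd(181, 296) = 1, so the inverse exists.
Extended Euclidean algorithm on (296, 181):
296 = 1 × 181 + 115  ⟹  115 = (1)·296 + (-1)·181
181 = 1 × 115 + 66  ⟹  66 = (-1)·296 + (2)·181
115 = 1 × 66 + 49  ⟹  49 = (2)·296 + (-3)·181
66 = 1 × 49 + 17  ⟹  17 = (-3)·296 + (5)·181
49 = 2 × 17 + 15  ⟹  15 = (8)·296 + (-13)·181
17 = 1 × 15 + 2  ⟹  2 = (-11)·296 + (18)·181
15 = 7 × 2 + 1  ⟹  1 = (85)·296 + (-139)·181
So (-139)·181 ≡ 1 (mod 296), i.e. 181^(-1) ≡ -139 ≡ 157 (mod 296).
Check: 181 × 157 = 28417 ≡ 1 (mod 296)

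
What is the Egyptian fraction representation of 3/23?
1/8 + 1/184

Greedy algorithm:
3/23: ceiling(23/3) = 8, use 1/8
1/184: ceiling(184/1) = 184, use 1/184
Result: 3/23 = 1/8 + 1/184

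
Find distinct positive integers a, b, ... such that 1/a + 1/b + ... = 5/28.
1/6 + 1/84

Greedy algorithm:
5/28: ceiling(28/5) = 6, use 1/6
1/84: ceiling(84/1) = 84, use 1/84
Result: 5/28 = 1/6 + 1/84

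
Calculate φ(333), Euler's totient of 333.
216

333 = 3^2 × 37
φ(n) = n × ∏(1 - 1/p) for each prime p dividing n
φ(333) = 333 × (1 - 1/3) × (1 - 1/37) = 216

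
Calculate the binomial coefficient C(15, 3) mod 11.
4

Using Lucas' theorem:
Write n=15 and k=3 in base 11:
n in base 11: [1, 4]
k in base 11: [0, 3]
C(15,3) mod 11 = ∏ C(n_i, k_i) mod 11
Digit binomials (mod 11): C(1,0) = 1; C(4,3) = 4
Product: 1 × 4 = 4 ≡ 4 (mod 11)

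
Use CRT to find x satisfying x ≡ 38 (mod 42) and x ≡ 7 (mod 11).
458

Using Chinese Remainder Theorem:
M = 42 × 11 = 462
M1 = 11, M2 = 42
y1 = 11^(-1) mod 42 = 23
y2 = 42^(-1) mod 11 = 5
x = (38×11×23 + 7×42×5) mod 462 = 458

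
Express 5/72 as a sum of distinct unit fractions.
1/15 + 1/360

Greedy algorithm:
5/72: ceiling(72/5) = 15, use 1/15
1/360: ceiling(360/1) = 360, use 1/360
Result: 5/72 = 1/15 + 1/360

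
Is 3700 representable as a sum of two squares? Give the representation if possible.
10² + 60² (a=10, b=60)

Factorization: 3700 = 2^2 × 5^2 × 37
By Fermat: n is sum of two squares iff every prime p ≡ 3 (mod 4) appears to even power.
All primes ≡ 3 (mod 4) appear to even power.
Search a = 0, 1, 2, … for 3700 - a² a perfect square: first hit at a = 10: 3700 - 100 = 3600 = 60².
3700 = 10² + 60² = 100 + 3600 ✓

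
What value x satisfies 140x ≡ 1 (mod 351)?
173

gcd(140, 351) = 1, so the inverse exists.
Extended Euclidean algorithm on (351, 140):
351 = 2 × 140 + 71  ⟹  71 = (1)·351 + (-2)·140
140 = 1 × 71 + 69  ⟹  69 = (-1)·351 + (3)·140
71 = 1 × 69 + 2  ⟹  2 = (2)·351 + (-5)·140
69 = 34 × 2 + 1  ⟹  1 = (-69)·351 + (173)·140
So (173)·140 ≡ 1 (mod 351), i.e. 140^(-1) ≡ 173 (mod 351).
Check: 140 × 173 = 24220 ≡ 1 (mod 351)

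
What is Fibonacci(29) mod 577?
122

Matrix identity: Q^n = [[F_(n+1), F_n], [F_n, F_(n-1)]] with Q = [[1,1],[1,0]].
n = 29 = 11101₂. Square-and-multiply, entries mod 577:
Q^1 = [[1,1],[1,0]]
Q^3 = (Q^1)²·Q = [[3,2],[2,1]]
Q^7 = (Q^3)²·Q = [[21,13],[13,8]]
Q^14 = (Q^7)² = [[33,377],[377,233]]
Q^29 = (Q^14)²·Q = [[6,122],[122,461]]
F_29 mod 577 = Q^29[0][1] = 122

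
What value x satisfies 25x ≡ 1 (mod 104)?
25

gcd(25, 104) = 1, so the inverse exists.
Extended Euclidean algorithm on (104, 25):
104 = 4 × 25 + 4  ⟹  4 = (1)·104 + (-4)·25
25 = 6 × 4 + 1  ⟹  1 = (-6)·104 + (25)·25
So (25)·25 ≡ 1 (mod 104), i.e. 25^(-1) ≡ 25 (mod 104).
Check: 25 × 25 = 625 ≡ 1 (mod 104)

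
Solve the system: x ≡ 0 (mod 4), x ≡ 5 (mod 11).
16

Using Chinese Remainder Theorem:
M = 4 × 11 = 44
M1 = 11, M2 = 4
y1 = 11^(-1) mod 4 = 3
y2 = 4^(-1) mod 11 = 3
x = (0×11×3 + 5×4×3) mod 44 = 16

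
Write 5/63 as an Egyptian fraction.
1/13 + 1/410 + 1/335790

Greedy algorithm:
5/63: ceiling(63/5) = 13, use 1/13
2/819: ceiling(819/2) = 410, use 1/410
1/335790: ceiling(335790/1) = 335790, use 1/335790
Result: 5/63 = 1/13 + 1/410 + 1/335790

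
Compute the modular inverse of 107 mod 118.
75

gcd(107, 118) = 1, so the inverse exists.
Extended Euclidean algorithm on (118, 107):
118 = 1 × 107 + 11  ⟹  11 = (1)·118 + (-1)·107
107 = 9 × 11 + 8  ⟹  8 = (-9)·118 + (10)·107
11 = 1 × 8 + 3  ⟹  3 = (10)·118 + (-11)·107
8 = 2 × 3 + 2  ⟹  2 = (-29)·118 + (32)·107
3 = 1 × 2 + 1  ⟹  1 = (39)·118 + (-43)·107
So (-43)·107 ≡ 1 (mod 118), i.e. 107^(-1) ≡ -43 ≡ 75 (mod 118).
Check: 107 × 75 = 8025 ≡ 1 (mod 118)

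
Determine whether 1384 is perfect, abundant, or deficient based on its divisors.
deficient

Proper divisors of 1384: sum = 1 + 2 + 4 + 8 + 173 + 346 + 692 = 1226
Since 1226 < 1384, 1384 is deficient.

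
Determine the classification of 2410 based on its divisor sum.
deficient

Proper divisors of 2410: sum = 1 + 2 + 5 + 10 + 241 + 482 + 1205 = 1946
Since 1946 < 2410, 2410 is deficient.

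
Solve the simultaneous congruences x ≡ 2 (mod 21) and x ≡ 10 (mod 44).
758

Using Chinese Remainder Theorem:
M = 21 × 44 = 924
M1 = 44, M2 = 21
y1 = 44^(-1) mod 21 = 11
y2 = 21^(-1) mod 44 = 21
x = (2×44×11 + 10×21×21) mod 924 = 758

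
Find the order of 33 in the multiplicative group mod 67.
33

67 is prime, so ord(33) divides φ(67) = 66.
Divisors of 66: 1, 2, 3, 6, 11, 22, 33, 66.
Repeated squaring: 33^1 ≡ 33, 33^2 ≡ 17, 33^4 ≡ 21, 33^8 ≡ 39, 33^16 ≡ 47, 33^32 ≡ 65, 33^64 ≡ 4 (mod 67).
Test 33^d mod 67 for each divisor d in increasing order:
33^1 ≡ 33
33^2 ≡ 17
33^3 = 33^2·33^1 ≡ 25
33^6 = 33^4·33^2 ≡ 22
33^11 = 33^8·33^2·33^1 ≡ 37
33^22 = 33^16·33^4·33^2 ≡ 29
33^33 = 33^32·33^1 ≡ 1  ← first divisor giving 1
The order is 33.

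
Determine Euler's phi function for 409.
408

409 = 409
φ(n) = n × ∏(1 - 1/p) for each prime p dividing n
φ(409) = 409 × (1 - 1/409) = 408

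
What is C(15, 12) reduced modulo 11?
4

Using Lucas' theorem:
Write n=15 and k=12 in base 11:
n in base 11: [1, 4]
k in base 11: [1, 1]
C(15,12) mod 11 = ∏ C(n_i, k_i) mod 11
Digit binomials (mod 11): C(1,1) = 1; C(4,1) = 4
Product: 1 × 4 = 4 ≡ 4 (mod 11)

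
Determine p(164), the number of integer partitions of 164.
156919475295

p(n) counts ways to write n as a sum of positive integers (order ignored).
Euler's pentagonal recurrence: p(k) = p(k-1) + p(k-2) - p(k-5) - p(k-7) + p(k-12) + p(k-15) - ... (offsets j(3j∓1)/2, signs ++--, p(0)=1, p(<0)=0).
DP table for k = 0..163: p(0)=1, p(1)=1, p(2)=2, p(3)=3, p(4)=5, p(5)=7, p(6)=11, p(7)=15, p(8)=22, p(9)=30, p(10)=42, p(11)=56, p(12)=77, p(13)=101, p(14)=135, p(15)=176, p(16)=231, p(17)=297, p(18)=385, p(19)=490, p(20)=627, p(21)=792, p(22)=1002, p(23)=1255, p(24)=1575, p(25)=1958, p(26)=2436, p(27)=3010, p(28)=3718, p(29)=4565, p(30)=5604, p(31)=6842, p(32)=8349, p(33)=10143, p(34)=12310, p(35)=14883, p(36)=17977, p(37)=21637, p(38)=26015, p(39)=31185, p(40)=37338, p(41)=44583, p(42)=53174, p(43)=63261, p(44)=75175, p(45)=89134, p(46)=105558, p(47)=124754, p(48)=147273, p(49)=173525, p(50)=204226, p(51)=239943, p(52)=281589, p(53)=329931, p(54)=386155, p(55)=451276, p(56)=526823, p(57)=614154, p(58)=715220, p(59)=831820, p(60)=966467, p(61)=1121505, p(62)=1300156, p(63)=1505499, p(64)=1741630, p(65)=2012558, p(66)=2323520, p(67)=2679689, p(68)=3087735, p(69)=3554345, p(70)=4087968, p(71)=4697205, p(72)=5392783, p(73)=6185689, p(74)=7089500, p(75)=8118264, p(76)=9289091, p(77)=10619863, p(78)=12132164, p(79)=13848650, p(80)=15796476, p(81)=18004327, p(82)=20506255, p(83)=23338469, p(84)=26543660, p(85)=30167357, p(86)=34262962, p(87)=38887673, p(88)=44108109, p(89)=49995925, p(90)=56634173, p(91)=64112359, p(92)=72533807, p(93)=82010177, p(94)=92669720, p(95)=104651419, p(96)=118114304, p(97)=133230930, p(98)=150198136, p(99)=169229875, p(100)=190569292, p(101)=214481126, p(102)=241265379, p(103)=271248950, p(104)=304801365, p(105)=342325709, p(106)=384276336, p(107)=431149389, p(108)=483502844, p(109)=541946240, p(110)=607163746, p(111)=679903203, p(112)=761002156, p(113)=851376628, p(114)=952050665, p(115)=1064144451, p(116)=1188908248, p(117)=1327710076, p(118)=1482074143, p(119)=1653668665, p(120)=1844349560, p(121)=2056148051, p(122)=2291320912, p(123)=2552338241, p(124)=2841940500, p(125)=3163127352, p(126)=3519222692, p(127)=3913864295, p(128)=4351078600, p(129)=4835271870, p(130)=5371315400, p(131)=5964539504, p(132)=6620830889, p(133)=7346629512, p(134)=8149040695, p(135)=9035836076, p(136)=10015581680, p(137)=11097645016, p(138)=12292341831, p(139)=13610949895, p(140)=15065878135, p(141)=16670689208, p(142)=18440293320, p(143)=20390982757, p(144)=22540654445, p(145)=24908858009, p(146)=27517052599, p(147)=30388671978, p(148)=33549419497, p(149)=37027355200, p(150)=40853235313, p(151)=45060624582, p(152)=49686288421, p(153)=54770336324, p(154)=60356673280, p(155)=66493182097, p(156)=73232243759, p(157)=80630964769, p(158)=88751778802, p(159)=97662728555, p(160)=107438159466, p(161)=118159068427, p(162)=129913904637, p(163)=142798995930.
Final step: p(164) = p(163) + p(162) - p(159) - p(157) + p(152) + p(149) - p(142) - p(138) + p(129) + p(124) - p(113) - p(107) + p(94) + p(87) - p(72) - p(64) + p(47) + p(38) - p(19) - p(9)
= 142798995930 + 129913904637 - 97662728555 - 80630964769 + 49686288421 + 37027355200 - 18440293320 - 12292341831 + 4835271870 + 2841940500 - 851376628 - 431149389 + 92669720 + 38887673 - 5392783 - 1741630 + 124754 + 26015 - 490 - 30
= 156919475295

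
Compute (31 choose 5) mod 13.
1

Using Lucas' theorem:
Write n=31 and k=5 in base 13:
n in base 13: [2, 5]
k in base 13: [0, 5]
C(31,5) mod 13 = ∏ C(n_i, k_i) mod 13
Digit binomials (mod 13): C(2,0) = 1; C(5,5) = 1
Product: 1 × 1 = 1 ≡ 1 (mod 13)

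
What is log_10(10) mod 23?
1

Baby-step giant-step with step n = ⌈√23⌉ = 5.
Baby steps 10^j mod 23 (j:value) for j=0..4: 0:1, 1:10, 2:8, 3:11, 4:18.
h = 10 is already in the table at j=1, so x = 1.
Check: 10^1 ≡ 10 (mod 23).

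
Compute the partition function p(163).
142798995930

p(n) counts ways to write n as a sum of positive integers (order ignored).
Euler's pentagonal recurrence: p(k) = p(k-1) + p(k-2) - p(k-5) - p(k-7) + p(k-12) + p(k-15) - ... (offsets j(3j∓1)/2, signs ++--, p(0)=1, p(<0)=0).
DP table for k = 0..162: p(0)=1, p(1)=1, p(2)=2, p(3)=3, p(4)=5, p(5)=7, p(6)=11, p(7)=15, p(8)=22, p(9)=30, p(10)=42, p(11)=56, p(12)=77, p(13)=101, p(14)=135, p(15)=176, p(16)=231, p(17)=297, p(18)=385, p(19)=490, p(20)=627, p(21)=792, p(22)=1002, p(23)=1255, p(24)=1575, p(25)=1958, p(26)=2436, p(27)=3010, p(28)=3718, p(29)=4565, p(30)=5604, p(31)=6842, p(32)=8349, p(33)=10143, p(34)=12310, p(35)=14883, p(36)=17977, p(37)=21637, p(38)=26015, p(39)=31185, p(40)=37338, p(41)=44583, p(42)=53174, p(43)=63261, p(44)=75175, p(45)=89134, p(46)=105558, p(47)=124754, p(48)=147273, p(49)=173525, p(50)=204226, p(51)=239943, p(52)=281589, p(53)=329931, p(54)=386155, p(55)=451276, p(56)=526823, p(57)=614154, p(58)=715220, p(59)=831820, p(60)=966467, p(61)=1121505, p(62)=1300156, p(63)=1505499, p(64)=1741630, p(65)=2012558, p(66)=2323520, p(67)=2679689, p(68)=3087735, p(69)=3554345, p(70)=4087968, p(71)=4697205, p(72)=5392783, p(73)=6185689, p(74)=7089500, p(75)=8118264, p(76)=9289091, p(77)=10619863, p(78)=12132164, p(79)=13848650, p(80)=15796476, p(81)=18004327, p(82)=20506255, p(83)=23338469, p(84)=26543660, p(85)=30167357, p(86)=34262962, p(87)=38887673, p(88)=44108109, p(89)=49995925, p(90)=56634173, p(91)=64112359, p(92)=72533807, p(93)=82010177, p(94)=92669720, p(95)=104651419, p(96)=118114304, p(97)=133230930, p(98)=150198136, p(99)=169229875, p(100)=190569292, p(101)=214481126, p(102)=241265379, p(103)=271248950, p(104)=304801365, p(105)=342325709, p(106)=384276336, p(107)=431149389, p(108)=483502844, p(109)=541946240, p(110)=607163746, p(111)=679903203, p(112)=761002156, p(113)=851376628, p(114)=952050665, p(115)=1064144451, p(116)=1188908248, p(117)=1327710076, p(118)=1482074143, p(119)=1653668665, p(120)=1844349560, p(121)=2056148051, p(122)=2291320912, p(123)=2552338241, p(124)=2841940500, p(125)=3163127352, p(126)=3519222692, p(127)=3913864295, p(128)=4351078600, p(129)=4835271870, p(130)=5371315400, p(131)=5964539504, p(132)=6620830889, p(133)=7346629512, p(134)=8149040695, p(135)=9035836076, p(136)=10015581680, p(137)=11097645016, p(138)=12292341831, p(139)=13610949895, p(140)=15065878135, p(141)=16670689208, p(142)=18440293320, p(143)=20390982757, p(144)=22540654445, p(145)=24908858009, p(146)=27517052599, p(147)=30388671978, p(148)=33549419497, p(149)=37027355200, p(150)=40853235313, p(151)=45060624582, p(152)=49686288421, p(153)=54770336324, p(154)=60356673280, p(155)=66493182097, p(156)=73232243759, p(157)=80630964769, p(158)=88751778802, p(159)=97662728555, p(160)=107438159466, p(161)=118159068427, p(162)=129913904637.
Final step: p(163) = p(162) + p(161) - p(158) - p(156) + p(151) + p(148) - p(141) - p(137) + p(128) + p(123) - p(112) - p(106) + p(93) + p(86) - p(71) - p(63) + p(46) + p(37) - p(18) - p(8)
= 129913904637 + 118159068427 - 88751778802 - 73232243759 + 45060624582 + 33549419497 - 16670689208 - 11097645016 + 4351078600 + 2552338241 - 761002156 - 384276336 + 82010177 + 34262962 - 4697205 - 1505499 + 105558 + 21637 - 385 - 22
= 142798995930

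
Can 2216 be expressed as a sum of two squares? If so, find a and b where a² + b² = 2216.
10² + 46² (a=10, b=46)

Factorization: 2216 = 2^3 × 277
By Fermat: n is sum of two squares iff every prime p ≡ 3 (mod 4) appears to even power.
All primes ≡ 3 (mod 4) appear to even power.
Search a = 0, 1, 2, … for 2216 - a² a perfect square: first hit at a = 10: 2216 - 100 = 2116 = 46².
2216 = 10² + 46² = 100 + 2116 ✓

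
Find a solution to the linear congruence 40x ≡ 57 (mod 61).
x ≡ 6 (mod 61)

gcd(40, 61) = 1, which divides 57, so solutions exist.
Find 40^(-1) mod 61 by the extended Euclidean algorithm:
61 = 1 × 40 + 21  ⟹  21 = (1)·61 + (-1)·40
40 = 1 × 21 + 19  ⟹  19 = (-1)·61 + (2)·40
21 = 1 × 19 + 2  ⟹  2 = (2)·61 + (-3)·40
19 = 9 × 2 + 1  ⟹  1 = (-19)·61 + (29)·40
So (29)·40 ≡ 1 (mod 61), i.e. 40^(-1) ≡ 29 (mod 61).
x ≡ 29 × 57 = 1653 ≡ 6 (mod 61).
Check: 40 × 6 = 240 ≡ 57 (mod 61).
Unique solution: x ≡ 6 (mod 61)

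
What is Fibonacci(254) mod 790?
287

Matrix identity: Q^n = [[F_(n+1), F_n], [F_n, F_(n-1)]] with Q = [[1,1],[1,0]].
n = 254 = 11111110₂. Square-and-multiply, entries mod 790:
Q^1 = [[1,1],[1,0]]
Q^3 = (Q^1)²·Q = [[3,2],[2,1]]
Q^7 = (Q^3)²·Q = [[21,13],[13,8]]
Q^15 = (Q^7)²·Q = [[197,610],[610,377]]
Q^31 = (Q^15)²·Q = [[279,109],[109,170]]
Q^63 = (Q^31)²·Q = [[413,452],[452,751]]
Q^127 = (Q^63)²·Q = [[401,413],[413,778]]
Q^254 = (Q^127)² = [[360,287],[287,73]]
F_254 mod 790 = Q^254[0][1] = 287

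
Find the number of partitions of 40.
37338

p(n) counts ways to write n as a sum of positive integers (order ignored).
Euler's pentagonal recurrence: p(k) = p(k-1) + p(k-2) - p(k-5) - p(k-7) + p(k-12) + p(k-15) - ... (offsets j(3j∓1)/2, signs ++--, p(0)=1, p(<0)=0).
DP table for k = 0..39: p(0)=1, p(1)=1, p(2)=2, p(3)=3, p(4)=5, p(5)=7, p(6)=11, p(7)=15, p(8)=22, p(9)=30, p(10)=42, p(11)=56, p(12)=77, p(13)=101, p(14)=135, p(15)=176, p(16)=231, p(17)=297, p(18)=385, p(19)=490, p(20)=627, p(21)=792, p(22)=1002, p(23)=1255, p(24)=1575, p(25)=1958, p(26)=2436, p(27)=3010, p(28)=3718, p(29)=4565, p(30)=5604, p(31)=6842, p(32)=8349, p(33)=10143, p(34)=12310, p(35)=14883, p(36)=17977, p(37)=21637, p(38)=26015, p(39)=31185.
Final step: p(40) = p(39) + p(38) - p(35) - p(33) + p(28) + p(25) - p(18) - p(14) + p(5) + p(0)
= 31185 + 26015 - 14883 - 10143 + 3718 + 1958 - 385 - 135 + 7 + 1
= 37338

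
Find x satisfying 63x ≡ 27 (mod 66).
x ≡ 13 (mod 22)

gcd(63, 66) = 3, which divides 27, so solutions exist.
Divide through by 3: 21x ≡ 9 (mod 22).
Find 21^(-1) mod 22 by the extended Euclidean algorithm:
22 = 1 × 21 + 1  ⟹  1 = (1)·22 + (-1)·21
So (-1)·21 ≡ 1 (mod 22), i.e. 21^(-1) ≡ -1 ≡ 21 (mod 22).
x ≡ 21 × 9 = 189 ≡ 13 (mod 22).
Check: 63 × 13 = 819 ≡ 27 (mod 66).
x ≡ 13 (mod 22), giving 3 solutions mod 66.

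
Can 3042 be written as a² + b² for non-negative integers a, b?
21² + 51² (a=21, b=51)

Factorization: 3042 = 2 × 3^2 × 13^2
By Fermat: n is sum of two squares iff every prime p ≡ 3 (mod 4) appears to even power.
All primes ≡ 3 (mod 4) appear to even power.
Search a = 0, 1, 2, … for 3042 - a² a perfect square: first hit at a = 21: 3042 - 441 = 2601 = 51².
3042 = 21² + 51² = 441 + 2601 ✓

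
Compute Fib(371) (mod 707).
240

Matrix identity: Q^n = [[F_(n+1), F_n], [F_n, F_(n-1)]] with Q = [[1,1],[1,0]].
n = 371 = 101110011₂. Square-and-multiply, entries mod 707:
Q^1 = [[1,1],[1,0]]
Q^2 = (Q^1)² = [[2,1],[1,1]]
Q^5 = (Q^2)²·Q = [[8,5],[5,3]]
Q^11 = (Q^5)²·Q = [[144,89],[89,55]]
Q^23 = (Q^11)²·Q = [[413,377],[377,36]]
Q^46 = (Q^23)² = [[204,300],[300,611]]
Q^92 = (Q^46)² = [[114,585],[585,236]]
Q^185 = (Q^92)²·Q = [[27,307],[307,427]]
Q^371 = (Q^185)²·Q = [[339,240],[240,99]]
F_371 mod 707 = Q^371[0][1] = 240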